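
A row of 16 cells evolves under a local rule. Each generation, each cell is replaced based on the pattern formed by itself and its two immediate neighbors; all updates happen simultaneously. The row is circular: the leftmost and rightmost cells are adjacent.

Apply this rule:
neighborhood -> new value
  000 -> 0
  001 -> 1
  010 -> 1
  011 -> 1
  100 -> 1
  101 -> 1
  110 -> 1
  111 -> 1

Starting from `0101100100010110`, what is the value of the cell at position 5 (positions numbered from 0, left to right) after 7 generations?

1111111110111111
1111111111111111
1111111111111111  (fixed point — unchanged through generation 7)
position 5 holds 1

1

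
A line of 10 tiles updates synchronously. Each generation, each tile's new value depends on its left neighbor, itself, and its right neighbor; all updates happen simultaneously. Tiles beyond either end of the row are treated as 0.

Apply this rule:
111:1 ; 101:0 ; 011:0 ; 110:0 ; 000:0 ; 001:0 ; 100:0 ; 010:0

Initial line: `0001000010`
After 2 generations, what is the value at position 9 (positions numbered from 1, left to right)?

0

generation 1: 0000000000
generation 2: 0000000000
position 9 holds 0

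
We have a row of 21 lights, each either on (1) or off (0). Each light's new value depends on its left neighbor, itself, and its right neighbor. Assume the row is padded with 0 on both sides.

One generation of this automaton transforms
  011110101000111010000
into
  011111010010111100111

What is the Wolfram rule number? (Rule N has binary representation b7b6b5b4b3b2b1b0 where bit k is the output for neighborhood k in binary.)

233

position 2: 111 → 1  (bit 7 = 1)
position 4: 110 → 1  (bit 6 = 1)
position 5: 101 → 1  (bit 5 = 1)
position 9: 100 → 0  (bit 4 = 0)
position 1: 011 → 1  (bit 3 = 1)
position 6: 010 → 0  (bit 2 = 0)
position 0: 001 → 0  (bit 1 = 0)
position 10: 000 → 1  (bit 0 = 1)
bits b7..b0 = 11101001 = 233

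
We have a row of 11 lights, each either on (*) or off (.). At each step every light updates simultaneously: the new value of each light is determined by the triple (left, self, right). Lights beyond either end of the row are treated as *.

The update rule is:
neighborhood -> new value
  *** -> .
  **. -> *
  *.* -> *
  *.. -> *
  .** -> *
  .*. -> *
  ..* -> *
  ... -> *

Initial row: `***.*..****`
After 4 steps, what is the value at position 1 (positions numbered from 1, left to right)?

*

..******...
***....****
..******...  (repeats step 1; period 2)
step 4: ***....****
position 1 holds *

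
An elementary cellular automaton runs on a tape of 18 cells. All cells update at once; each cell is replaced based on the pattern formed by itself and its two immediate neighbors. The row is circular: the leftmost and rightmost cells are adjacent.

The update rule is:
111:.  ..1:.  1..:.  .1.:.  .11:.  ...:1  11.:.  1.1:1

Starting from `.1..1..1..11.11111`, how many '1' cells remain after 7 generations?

1...........1.....
..111111111...111.
1...........1.....  (repeats generation 1; period 2)
generation 7: 1...........1.....
count of 1: 2

2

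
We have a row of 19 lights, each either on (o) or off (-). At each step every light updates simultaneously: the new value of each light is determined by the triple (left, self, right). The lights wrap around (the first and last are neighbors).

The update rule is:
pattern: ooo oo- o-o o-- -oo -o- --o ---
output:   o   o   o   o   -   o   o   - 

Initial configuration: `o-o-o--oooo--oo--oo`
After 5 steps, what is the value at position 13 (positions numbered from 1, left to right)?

step 1: ooooooo-ooooo-ooo-o
step 2: oooooooo-ooooo-ooo-
step 3: -oooooooo-ooooo-ooo
step 4: o-oooooooo-ooooo-oo
step 5: oo-oooooooo-ooooo-o
position 13 holds o

o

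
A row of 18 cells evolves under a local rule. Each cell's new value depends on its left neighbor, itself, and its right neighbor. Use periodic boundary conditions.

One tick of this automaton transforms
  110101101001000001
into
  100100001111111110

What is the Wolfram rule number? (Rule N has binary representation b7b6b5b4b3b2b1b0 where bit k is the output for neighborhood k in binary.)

151

position 0: 111 → 1  (bit 7 = 1)
position 1: 110 → 0  (bit 6 = 0)
position 2: 101 → 0  (bit 5 = 0)
position 9: 100 → 1  (bit 4 = 1)
position 5: 011 → 0  (bit 3 = 0)
position 3: 010 → 1  (bit 2 = 1)
position 10: 001 → 1  (bit 1 = 1)
position 13: 000 → 1  (bit 0 = 1)
bits b7..b0 = 10010111 = 151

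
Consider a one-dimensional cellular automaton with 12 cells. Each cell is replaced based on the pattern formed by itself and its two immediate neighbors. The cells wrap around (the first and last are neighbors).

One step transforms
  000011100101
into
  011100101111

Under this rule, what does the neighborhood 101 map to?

At position 10 the neighborhood is 101; the next row has 1 there.

1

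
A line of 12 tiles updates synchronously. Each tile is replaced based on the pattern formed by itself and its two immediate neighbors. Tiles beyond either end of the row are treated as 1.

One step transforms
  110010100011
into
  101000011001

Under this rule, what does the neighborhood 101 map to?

0

At position 5 the neighborhood is 101; the next row has 0 there.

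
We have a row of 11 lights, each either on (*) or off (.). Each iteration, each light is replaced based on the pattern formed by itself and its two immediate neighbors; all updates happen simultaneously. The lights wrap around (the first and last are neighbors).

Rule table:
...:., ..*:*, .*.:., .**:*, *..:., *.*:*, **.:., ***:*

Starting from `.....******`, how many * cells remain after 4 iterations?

iteration 1: ....******.
iteration 2: ...******..
iteration 3: ..******...
iteration 4: .******....
count of *: 6

6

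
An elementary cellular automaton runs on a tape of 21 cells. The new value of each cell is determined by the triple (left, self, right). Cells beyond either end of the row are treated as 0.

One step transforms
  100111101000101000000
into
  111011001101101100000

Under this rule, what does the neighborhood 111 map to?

1

At position 4 the neighborhood is 111; the next row has 1 there.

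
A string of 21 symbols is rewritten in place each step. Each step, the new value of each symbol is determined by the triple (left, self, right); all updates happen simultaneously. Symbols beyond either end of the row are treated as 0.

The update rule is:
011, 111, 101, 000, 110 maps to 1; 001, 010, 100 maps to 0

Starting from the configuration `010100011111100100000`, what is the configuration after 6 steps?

011111111111111111111

001001011111100001111
100000111111101101111
001110111111111111111
101111111111111111111
011111111111111111111
011111111111111111111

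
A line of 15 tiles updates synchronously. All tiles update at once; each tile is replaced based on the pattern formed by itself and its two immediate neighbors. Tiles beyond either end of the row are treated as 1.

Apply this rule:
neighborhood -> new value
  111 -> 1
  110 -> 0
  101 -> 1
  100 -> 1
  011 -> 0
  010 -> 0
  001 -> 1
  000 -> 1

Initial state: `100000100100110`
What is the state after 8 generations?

101010100100110

011111011011001
101110100100110
010101011011001
101010100100110
010101011011001  (repeats generation 3; period 2)
generation 8: 101010100100110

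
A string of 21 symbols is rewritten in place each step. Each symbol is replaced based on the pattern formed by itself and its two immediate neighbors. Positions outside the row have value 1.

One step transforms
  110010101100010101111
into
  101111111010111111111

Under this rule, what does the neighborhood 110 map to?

0

At position 1 the neighborhood is 110; the next row has 0 there.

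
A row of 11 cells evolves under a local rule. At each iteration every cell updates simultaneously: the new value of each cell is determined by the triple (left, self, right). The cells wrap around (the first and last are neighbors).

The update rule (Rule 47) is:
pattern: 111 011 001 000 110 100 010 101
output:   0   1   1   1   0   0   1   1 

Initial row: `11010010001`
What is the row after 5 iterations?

01101100110

00110110111
01101101100
11011011001
00110110011
01101100110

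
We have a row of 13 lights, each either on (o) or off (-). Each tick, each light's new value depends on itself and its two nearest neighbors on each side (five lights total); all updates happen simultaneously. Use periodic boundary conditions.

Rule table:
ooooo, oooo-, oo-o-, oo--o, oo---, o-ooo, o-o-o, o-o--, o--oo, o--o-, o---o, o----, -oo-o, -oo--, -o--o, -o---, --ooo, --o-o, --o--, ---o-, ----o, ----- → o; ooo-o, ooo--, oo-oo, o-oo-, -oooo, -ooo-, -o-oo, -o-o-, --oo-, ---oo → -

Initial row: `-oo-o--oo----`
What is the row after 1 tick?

--ooooo-ooooo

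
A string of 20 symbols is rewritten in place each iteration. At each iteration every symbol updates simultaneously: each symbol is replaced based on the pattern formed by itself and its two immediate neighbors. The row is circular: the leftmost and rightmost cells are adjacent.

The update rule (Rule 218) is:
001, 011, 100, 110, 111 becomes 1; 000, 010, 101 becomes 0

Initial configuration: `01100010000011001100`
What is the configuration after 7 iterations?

11111110111111111110

11110101000111111110
11110000101111111110
11111001001111111110
11111110111111111110
11111110111111111110  (fixed point — unchanged through iteration 7)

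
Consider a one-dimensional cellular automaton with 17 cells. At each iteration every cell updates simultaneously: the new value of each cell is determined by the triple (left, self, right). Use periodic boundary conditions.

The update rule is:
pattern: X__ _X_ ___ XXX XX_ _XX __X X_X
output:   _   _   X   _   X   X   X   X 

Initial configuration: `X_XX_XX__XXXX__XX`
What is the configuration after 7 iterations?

iteration 1: XXXXXXX_XX__X_XX_
iteration 2: X_____XXXX_X_XXXX
iteration 3: X_XXXXX__XX_XX___
iteration 4: _XX___X_XXXXXX_XX
iteration 5: XXX_XX_XX____XXXX
iteration 6: __XXXXXXX_XXXX___
iteration 7: XXX_____XXX__X_XX

XXX_____XXX__X_XX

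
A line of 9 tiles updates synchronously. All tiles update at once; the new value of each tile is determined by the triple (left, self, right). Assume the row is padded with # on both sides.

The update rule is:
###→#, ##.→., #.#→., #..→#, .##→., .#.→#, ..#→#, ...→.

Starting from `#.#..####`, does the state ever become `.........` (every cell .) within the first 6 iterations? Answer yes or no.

..###.###
##.#...##
#..##.#.#
.##...#..
...#.####
#.##..###
iteration 6 is #.##..###, still not uniform .

no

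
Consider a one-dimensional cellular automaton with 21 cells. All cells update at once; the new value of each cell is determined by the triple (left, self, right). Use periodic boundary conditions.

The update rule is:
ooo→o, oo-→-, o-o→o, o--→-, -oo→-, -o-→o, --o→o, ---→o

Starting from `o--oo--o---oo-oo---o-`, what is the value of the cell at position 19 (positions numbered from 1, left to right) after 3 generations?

-

o-o---oo-oo--o---oooo
-oo-oo--o---oo-oo-ooo
o--o---oo-oo--o--o-o-
position 19 holds -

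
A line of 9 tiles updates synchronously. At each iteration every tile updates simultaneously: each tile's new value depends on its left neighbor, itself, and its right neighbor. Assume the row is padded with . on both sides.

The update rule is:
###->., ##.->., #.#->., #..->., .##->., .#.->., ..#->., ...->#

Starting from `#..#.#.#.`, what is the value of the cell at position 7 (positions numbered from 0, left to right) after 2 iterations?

iteration 1: .........
iteration 2: #########
position 7 holds #

#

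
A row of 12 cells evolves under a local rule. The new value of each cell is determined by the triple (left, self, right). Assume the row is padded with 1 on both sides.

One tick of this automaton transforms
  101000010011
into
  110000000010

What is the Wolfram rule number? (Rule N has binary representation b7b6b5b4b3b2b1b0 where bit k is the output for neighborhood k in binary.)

104

position 11: 111 → 0  (bit 7 = 0)
position 0: 110 → 1  (bit 6 = 1)
position 1: 101 → 1  (bit 5 = 1)
position 3: 100 → 0  (bit 4 = 0)
position 10: 011 → 1  (bit 3 = 1)
position 2: 010 → 0  (bit 2 = 0)
position 6: 001 → 0  (bit 1 = 0)
position 4: 000 → 0  (bit 0 = 0)
bits b7..b0 = 01101000 = 104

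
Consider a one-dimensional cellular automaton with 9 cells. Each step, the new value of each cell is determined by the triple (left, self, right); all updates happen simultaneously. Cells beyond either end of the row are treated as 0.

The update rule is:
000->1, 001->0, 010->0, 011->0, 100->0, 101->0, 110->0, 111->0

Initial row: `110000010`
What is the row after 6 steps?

000111000
110000011
000111000  (repeats step 1; period 2)
step 6: 110000011

110000011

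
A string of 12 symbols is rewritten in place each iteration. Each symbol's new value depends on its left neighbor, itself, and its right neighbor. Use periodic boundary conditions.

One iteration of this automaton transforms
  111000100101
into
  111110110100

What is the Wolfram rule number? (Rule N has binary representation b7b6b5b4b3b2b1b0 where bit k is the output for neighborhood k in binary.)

213

position 0: 111 → 1  (bit 7 = 1)
position 2: 110 → 1  (bit 6 = 1)
position 10: 101 → 0  (bit 5 = 0)
position 3: 100 → 1  (bit 4 = 1)
position 11: 011 → 0  (bit 3 = 0)
position 6: 010 → 1  (bit 2 = 1)
position 5: 001 → 0  (bit 1 = 0)
position 4: 000 → 1  (bit 0 = 1)
bits b7..b0 = 11010101 = 213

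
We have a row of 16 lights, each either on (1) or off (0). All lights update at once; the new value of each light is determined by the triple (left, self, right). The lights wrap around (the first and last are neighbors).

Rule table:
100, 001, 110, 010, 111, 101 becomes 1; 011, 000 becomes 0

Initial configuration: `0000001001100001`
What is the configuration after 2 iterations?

1100101111011101

iteration 1: 1000011110110011
iteration 2: 1100101111011101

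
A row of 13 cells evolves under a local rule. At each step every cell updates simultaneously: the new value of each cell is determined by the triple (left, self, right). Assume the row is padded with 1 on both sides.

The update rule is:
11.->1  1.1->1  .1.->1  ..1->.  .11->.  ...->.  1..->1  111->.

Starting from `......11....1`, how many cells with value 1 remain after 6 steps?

4

1......11....
11......11...
.11......11..
1.11......11.
11.11......11
.11.11.......
count of 1: 4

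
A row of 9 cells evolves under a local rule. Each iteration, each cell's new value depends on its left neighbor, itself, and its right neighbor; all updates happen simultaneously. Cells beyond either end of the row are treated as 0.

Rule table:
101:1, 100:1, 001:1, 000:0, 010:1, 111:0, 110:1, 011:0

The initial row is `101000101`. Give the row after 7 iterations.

111101111
000110001
001011011
011101101
100110111
111011001
001101111

001101111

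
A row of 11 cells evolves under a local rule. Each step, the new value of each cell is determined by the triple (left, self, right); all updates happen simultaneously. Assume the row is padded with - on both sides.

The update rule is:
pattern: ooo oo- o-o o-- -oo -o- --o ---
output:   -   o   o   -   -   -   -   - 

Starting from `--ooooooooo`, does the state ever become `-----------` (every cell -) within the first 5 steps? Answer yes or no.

yes

----------o
-----------
all cells are - at step 2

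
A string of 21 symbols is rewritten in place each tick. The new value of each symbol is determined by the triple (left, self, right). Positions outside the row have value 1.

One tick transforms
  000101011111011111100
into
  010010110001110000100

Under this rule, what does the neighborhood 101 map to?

At position 4 the neighborhood is 101; the next row has 1 there.

1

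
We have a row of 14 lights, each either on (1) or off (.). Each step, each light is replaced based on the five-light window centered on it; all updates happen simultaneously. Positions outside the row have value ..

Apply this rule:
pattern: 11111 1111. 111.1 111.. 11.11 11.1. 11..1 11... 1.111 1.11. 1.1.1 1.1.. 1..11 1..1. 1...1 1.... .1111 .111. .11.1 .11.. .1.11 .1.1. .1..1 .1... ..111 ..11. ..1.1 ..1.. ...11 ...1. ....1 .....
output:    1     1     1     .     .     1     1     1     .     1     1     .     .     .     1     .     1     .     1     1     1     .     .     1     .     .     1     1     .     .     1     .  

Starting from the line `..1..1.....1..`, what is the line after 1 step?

1.1..11..1.11.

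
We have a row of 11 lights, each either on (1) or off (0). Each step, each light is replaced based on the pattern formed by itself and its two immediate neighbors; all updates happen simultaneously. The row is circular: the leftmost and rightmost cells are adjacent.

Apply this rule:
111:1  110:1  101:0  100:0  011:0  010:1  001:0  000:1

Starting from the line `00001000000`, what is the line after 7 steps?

11101011111
11101001111
11101000111
11101010011
11101010001
11101010100
01101010100

01101010100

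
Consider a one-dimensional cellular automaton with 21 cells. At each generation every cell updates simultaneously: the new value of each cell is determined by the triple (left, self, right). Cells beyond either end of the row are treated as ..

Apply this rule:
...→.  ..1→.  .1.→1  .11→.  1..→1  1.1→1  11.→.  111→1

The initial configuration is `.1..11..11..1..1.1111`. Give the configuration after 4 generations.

.11...1...1.11.11.11.
...1..11..11..1..1..1
...11...1...1.11.11.1
.....1..11..11..1..11

.....1..11..11..1..11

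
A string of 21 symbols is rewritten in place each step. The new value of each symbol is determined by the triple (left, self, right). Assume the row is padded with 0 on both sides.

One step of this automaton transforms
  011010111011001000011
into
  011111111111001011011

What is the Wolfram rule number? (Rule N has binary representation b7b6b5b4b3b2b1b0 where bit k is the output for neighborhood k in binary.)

position 7: 111 → 1  (bit 7 = 1)
position 2: 110 → 1  (bit 6 = 1)
position 3: 101 → 1  (bit 5 = 1)
position 12: 100 → 0  (bit 4 = 0)
position 1: 011 → 1  (bit 3 = 1)
position 4: 010 → 1  (bit 2 = 1)
position 0: 001 → 0  (bit 1 = 0)
position 16: 000 → 1  (bit 0 = 1)
bits b7..b0 = 11101101 = 237

237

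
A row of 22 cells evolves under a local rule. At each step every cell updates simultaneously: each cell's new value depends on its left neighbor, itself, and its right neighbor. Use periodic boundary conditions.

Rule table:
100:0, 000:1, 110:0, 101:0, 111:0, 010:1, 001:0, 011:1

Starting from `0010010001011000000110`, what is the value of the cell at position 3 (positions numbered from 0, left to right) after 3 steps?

0

1010010101010011110100
1010010101010010000100
1010010101010010110100
position 3 holds 0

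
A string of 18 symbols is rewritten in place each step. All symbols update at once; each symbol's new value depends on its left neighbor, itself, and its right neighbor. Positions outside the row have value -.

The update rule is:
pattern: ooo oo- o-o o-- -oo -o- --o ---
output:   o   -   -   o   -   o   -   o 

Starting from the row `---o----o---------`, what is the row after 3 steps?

ooo---oo--oooooo-o

oo-oooo-oooooooooo
----oo---oooooooo-
ooo---oo--oooooo-o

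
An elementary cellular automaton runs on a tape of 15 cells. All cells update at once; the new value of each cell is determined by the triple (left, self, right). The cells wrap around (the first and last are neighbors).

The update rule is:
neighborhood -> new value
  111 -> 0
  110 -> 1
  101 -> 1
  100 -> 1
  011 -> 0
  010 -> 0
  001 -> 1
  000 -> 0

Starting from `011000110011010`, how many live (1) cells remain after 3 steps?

step 1: 101101011101101
step 2: 110110100110110
step 3: 011011011011011
count of 1: 10

10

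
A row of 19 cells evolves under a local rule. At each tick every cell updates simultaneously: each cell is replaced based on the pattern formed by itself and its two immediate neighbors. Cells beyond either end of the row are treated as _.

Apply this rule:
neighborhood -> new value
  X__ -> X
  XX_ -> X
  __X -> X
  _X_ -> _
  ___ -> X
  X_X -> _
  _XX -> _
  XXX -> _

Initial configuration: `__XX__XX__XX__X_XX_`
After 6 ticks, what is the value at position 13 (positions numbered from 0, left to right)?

X

tick 1: XX_XXX_XXX_XXX___XX
tick 2: _X___X___X___XXXX_X
tick 3: X_XXX_XXX_XXX___X__
tick 4: ____X___X___XXXX_XX
tick 5: XXXX_XXX_XXX___X__X
tick 6: ___X___X___XXXX_XX_
position 13 holds X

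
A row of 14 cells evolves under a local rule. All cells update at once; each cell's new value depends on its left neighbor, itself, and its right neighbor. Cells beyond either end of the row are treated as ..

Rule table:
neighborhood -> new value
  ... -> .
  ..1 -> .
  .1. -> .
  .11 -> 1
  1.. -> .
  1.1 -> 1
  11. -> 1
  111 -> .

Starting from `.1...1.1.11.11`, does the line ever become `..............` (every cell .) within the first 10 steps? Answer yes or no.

step 1: ......1.111111
step 2: .......11....1
step 3: .......11.....
step 4: .......11.....  (fixed point — unchanged through step 10)
step 10 is .......11....., still not uniform .

no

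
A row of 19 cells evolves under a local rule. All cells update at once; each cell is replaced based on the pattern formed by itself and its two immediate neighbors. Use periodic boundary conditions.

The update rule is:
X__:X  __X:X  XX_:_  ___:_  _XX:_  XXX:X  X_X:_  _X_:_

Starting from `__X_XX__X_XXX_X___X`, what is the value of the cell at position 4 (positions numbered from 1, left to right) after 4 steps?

_

XX____XX___X___X_X_
__X__X__X_X_X_X____
_X_XX_XX_______X___
X_______X_____X_X__
position 4 holds _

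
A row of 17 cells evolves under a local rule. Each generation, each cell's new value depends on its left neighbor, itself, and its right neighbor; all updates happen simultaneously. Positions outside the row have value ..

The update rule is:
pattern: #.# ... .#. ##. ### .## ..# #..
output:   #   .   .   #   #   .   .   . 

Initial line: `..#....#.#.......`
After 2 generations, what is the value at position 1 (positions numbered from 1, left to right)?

.

........#........
.................
position 1 holds .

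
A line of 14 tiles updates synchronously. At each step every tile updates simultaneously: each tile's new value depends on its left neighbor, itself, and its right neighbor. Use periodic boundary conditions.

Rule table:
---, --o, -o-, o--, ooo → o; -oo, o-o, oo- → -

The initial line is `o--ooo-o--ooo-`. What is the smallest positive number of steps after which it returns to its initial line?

7

ooo-o--ooo-o--
-o--ooo-o--ooo
-ooo-o--ooo-o-
o-o--ooo-o--oo
--ooo-o--ooo-o
oo-o--ooo-o--o
o--ooo-o--ooo-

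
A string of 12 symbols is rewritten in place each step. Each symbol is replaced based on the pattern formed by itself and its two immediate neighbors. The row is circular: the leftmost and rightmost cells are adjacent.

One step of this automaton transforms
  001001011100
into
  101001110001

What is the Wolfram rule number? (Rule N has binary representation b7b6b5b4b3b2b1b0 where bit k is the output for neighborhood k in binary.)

position 8: 111 → 0  (bit 7 = 0)
position 9: 110 → 0  (bit 6 = 0)
position 6: 101 → 1  (bit 5 = 1)
position 3: 100 → 0  (bit 4 = 0)
position 7: 011 → 1  (bit 3 = 1)
position 2: 010 → 1  (bit 2 = 1)
position 1: 001 → 0  (bit 1 = 0)
position 0: 000 → 1  (bit 0 = 1)
bits b7..b0 = 00101101 = 45

45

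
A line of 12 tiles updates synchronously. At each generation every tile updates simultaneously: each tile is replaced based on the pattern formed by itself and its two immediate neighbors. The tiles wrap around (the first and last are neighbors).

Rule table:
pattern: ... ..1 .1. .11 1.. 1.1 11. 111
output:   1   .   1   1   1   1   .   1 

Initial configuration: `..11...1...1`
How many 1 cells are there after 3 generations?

1.1.11.111.1
.1111.111.11
1111.111.11.
count of 1: 9

9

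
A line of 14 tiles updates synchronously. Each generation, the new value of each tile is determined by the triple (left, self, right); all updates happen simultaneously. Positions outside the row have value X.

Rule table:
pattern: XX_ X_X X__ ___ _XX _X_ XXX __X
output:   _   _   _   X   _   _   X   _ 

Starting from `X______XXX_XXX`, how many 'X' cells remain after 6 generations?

7

__XXXX__X___XX
___XX_____X__X
_X____XXX_____
___XX__X__XXX_
_X_________X__
___XXXXXXX____
count of X: 7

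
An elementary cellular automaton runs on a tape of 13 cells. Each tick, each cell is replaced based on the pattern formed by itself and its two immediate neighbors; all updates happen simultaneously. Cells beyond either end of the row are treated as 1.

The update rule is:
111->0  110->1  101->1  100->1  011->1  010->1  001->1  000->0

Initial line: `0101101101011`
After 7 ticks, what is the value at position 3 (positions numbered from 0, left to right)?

1

1111111111110
0000000000011
1000000000110
1100000001111
0110000011000
1111000111101
0001101100111
position 3 holds 1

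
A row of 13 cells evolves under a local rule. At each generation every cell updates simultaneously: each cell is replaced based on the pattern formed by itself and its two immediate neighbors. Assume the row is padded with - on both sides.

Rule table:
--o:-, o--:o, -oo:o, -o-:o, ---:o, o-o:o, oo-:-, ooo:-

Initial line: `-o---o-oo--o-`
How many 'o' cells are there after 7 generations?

6

-ooo-ooo-o-oo
-o--oo--oooo-
-oo-o-o-o---o
-o-oooooooo-o
-ooo-------oo
-o--oooooo-o-
-oo-o-----ooo
count of o: 6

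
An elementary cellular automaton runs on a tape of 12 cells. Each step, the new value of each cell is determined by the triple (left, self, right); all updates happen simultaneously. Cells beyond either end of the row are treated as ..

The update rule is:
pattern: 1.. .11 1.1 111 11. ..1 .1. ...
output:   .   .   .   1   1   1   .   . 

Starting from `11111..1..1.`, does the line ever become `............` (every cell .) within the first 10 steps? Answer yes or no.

yes

.1111.1..1..
1.111...1...
...11..1....
..1.1.1.....
.1..........
1...........
............
all cells are . at step 7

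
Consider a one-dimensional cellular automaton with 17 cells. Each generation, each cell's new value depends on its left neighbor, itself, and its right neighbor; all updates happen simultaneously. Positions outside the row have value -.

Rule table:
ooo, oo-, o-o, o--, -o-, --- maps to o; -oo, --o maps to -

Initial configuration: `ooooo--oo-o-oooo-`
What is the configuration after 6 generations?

generation 1: -ooooo--oooo-oooo
generation 2: --ooooo--oooo-ooo
generation 3: o--ooooo--oooo-oo
generation 4: oo--ooooo--oooo-o
generation 5: -oo--ooooo--ooooo
generation 6: --oo--ooooo--oooo

--oo--ooooo--oooo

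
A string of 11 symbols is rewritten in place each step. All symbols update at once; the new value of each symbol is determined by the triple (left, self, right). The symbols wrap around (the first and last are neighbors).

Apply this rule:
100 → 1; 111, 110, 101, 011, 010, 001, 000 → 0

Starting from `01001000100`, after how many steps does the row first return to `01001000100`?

00100100010
00010010001
10001001000
01000100100
00100010010
00010001001
10001000100
01000100010
00100010001
10010001000
01001000100

11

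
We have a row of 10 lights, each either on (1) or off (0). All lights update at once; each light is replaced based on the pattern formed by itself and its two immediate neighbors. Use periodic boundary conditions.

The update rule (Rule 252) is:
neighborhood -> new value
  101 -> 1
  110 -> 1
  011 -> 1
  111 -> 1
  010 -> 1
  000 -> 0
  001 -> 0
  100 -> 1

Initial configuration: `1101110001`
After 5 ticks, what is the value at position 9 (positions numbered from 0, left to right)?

1

1111111001
1111111101
1111111111
1111111111  (fixed point — unchanged through tick 5)
position 9 holds 1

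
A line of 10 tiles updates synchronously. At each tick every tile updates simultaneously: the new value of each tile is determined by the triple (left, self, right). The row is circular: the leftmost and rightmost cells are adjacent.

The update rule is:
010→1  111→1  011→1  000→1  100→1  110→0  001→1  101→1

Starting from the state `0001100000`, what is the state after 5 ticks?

1111011111
1110111111
1101111111
1011111111
0111111111

0111111111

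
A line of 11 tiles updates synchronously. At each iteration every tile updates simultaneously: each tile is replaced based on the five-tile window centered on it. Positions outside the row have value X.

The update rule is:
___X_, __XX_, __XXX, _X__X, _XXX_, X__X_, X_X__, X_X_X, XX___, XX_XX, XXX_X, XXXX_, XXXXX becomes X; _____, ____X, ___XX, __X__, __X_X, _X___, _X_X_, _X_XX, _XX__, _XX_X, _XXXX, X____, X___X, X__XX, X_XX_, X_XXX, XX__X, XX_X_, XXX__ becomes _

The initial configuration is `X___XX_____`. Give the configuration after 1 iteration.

_X__X_X____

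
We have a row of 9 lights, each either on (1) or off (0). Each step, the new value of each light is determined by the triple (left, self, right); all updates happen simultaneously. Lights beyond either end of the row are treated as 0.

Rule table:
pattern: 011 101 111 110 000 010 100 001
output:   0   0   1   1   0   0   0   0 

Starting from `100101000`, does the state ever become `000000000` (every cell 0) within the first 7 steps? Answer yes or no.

yes

step 1: 000000000
all cells are 0 at step 1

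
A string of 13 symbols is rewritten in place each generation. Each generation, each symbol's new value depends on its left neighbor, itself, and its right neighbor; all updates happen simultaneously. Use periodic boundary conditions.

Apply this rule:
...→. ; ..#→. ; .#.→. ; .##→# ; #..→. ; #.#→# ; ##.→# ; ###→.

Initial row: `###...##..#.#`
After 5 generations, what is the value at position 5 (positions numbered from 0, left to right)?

generation 1: ..#...##...##
generation 2: ......##...##
generation 3: ......##...##  (fixed point — unchanged through generation 5)
position 5 holds .

.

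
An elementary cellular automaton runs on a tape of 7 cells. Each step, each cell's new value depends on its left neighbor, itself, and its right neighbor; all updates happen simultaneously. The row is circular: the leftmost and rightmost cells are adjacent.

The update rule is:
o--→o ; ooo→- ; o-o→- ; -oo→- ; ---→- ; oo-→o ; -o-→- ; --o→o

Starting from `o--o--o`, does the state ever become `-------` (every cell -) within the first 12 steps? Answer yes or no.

step 1: ooo-oo-
step 2: --o--o-
step 3: -o-oo-o
step 4: ----o--
step 5: ---o-o-
step 6: --o---o
step 7: oo-o-o-
step 8: -o-----
step 9: o-o----
step 10: ---o--o
step 11: o-o-oo-
step 12: -----o-
step 12 is -----o-, still not uniform -

no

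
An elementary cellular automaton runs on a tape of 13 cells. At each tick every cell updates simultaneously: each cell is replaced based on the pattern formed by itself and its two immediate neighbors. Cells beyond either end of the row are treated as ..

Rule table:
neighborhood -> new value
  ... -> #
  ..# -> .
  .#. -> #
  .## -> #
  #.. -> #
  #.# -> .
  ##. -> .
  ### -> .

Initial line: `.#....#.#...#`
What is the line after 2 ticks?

.#....#.#...#

.####.#.###.#
.#....#.#...#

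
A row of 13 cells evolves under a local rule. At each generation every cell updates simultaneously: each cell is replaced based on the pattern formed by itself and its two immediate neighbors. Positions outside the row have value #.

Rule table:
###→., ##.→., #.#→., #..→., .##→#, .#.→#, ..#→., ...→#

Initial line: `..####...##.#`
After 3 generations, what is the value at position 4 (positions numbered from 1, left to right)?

.

..#....#.#..#
..#.##.#.#..#
..#.#..#.#..#
position 4 holds .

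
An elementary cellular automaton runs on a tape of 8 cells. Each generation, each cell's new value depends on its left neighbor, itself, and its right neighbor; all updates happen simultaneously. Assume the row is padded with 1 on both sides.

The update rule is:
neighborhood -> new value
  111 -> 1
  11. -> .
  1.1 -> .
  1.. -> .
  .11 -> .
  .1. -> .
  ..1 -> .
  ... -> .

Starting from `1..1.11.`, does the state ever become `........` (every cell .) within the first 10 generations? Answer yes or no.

yes

........
all cells are . at generation 1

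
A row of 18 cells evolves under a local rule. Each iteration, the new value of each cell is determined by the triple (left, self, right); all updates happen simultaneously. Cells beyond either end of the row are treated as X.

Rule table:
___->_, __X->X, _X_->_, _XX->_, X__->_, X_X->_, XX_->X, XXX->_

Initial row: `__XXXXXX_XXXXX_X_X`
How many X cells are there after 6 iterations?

4

_X_____X_____X____
______X_____X____X
_____X_____X____X_
____X_____X____X__
___X_____X____X__X
__X_____X____X__X_
count of X: 4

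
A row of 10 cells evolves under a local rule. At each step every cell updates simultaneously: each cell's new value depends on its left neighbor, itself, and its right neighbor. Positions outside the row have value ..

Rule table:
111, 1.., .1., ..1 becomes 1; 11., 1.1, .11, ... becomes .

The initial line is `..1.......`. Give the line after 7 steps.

11...11.11

.111......
1.1.1.....
1.1.11....
1.1...1...
1.11.111..
1.....1.1.
11...11.11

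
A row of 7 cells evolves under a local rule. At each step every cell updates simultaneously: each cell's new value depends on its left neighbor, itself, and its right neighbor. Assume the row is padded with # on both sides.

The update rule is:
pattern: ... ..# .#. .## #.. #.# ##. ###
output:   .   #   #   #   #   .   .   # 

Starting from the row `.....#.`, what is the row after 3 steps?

step 1: #...##.
step 2: .#.##..
step 3: .#.#.##

.#.#.##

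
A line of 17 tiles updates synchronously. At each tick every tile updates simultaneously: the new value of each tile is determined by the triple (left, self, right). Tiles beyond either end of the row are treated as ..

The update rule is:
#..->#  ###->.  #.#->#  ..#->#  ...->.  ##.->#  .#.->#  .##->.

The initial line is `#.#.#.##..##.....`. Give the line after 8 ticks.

tick 1: ######.###.##....
tick 2: .....##..##.##...
tick 3: ....#.###.##.##..
tick 4: ...###..##.##.##.
tick 5: ..#..###.##.##.##
tick 6: .####..##.##.##.#
tick 7: #...###.##.##.###
tick 8: ##.#..##.##.##..#

##.#..##.##.##..#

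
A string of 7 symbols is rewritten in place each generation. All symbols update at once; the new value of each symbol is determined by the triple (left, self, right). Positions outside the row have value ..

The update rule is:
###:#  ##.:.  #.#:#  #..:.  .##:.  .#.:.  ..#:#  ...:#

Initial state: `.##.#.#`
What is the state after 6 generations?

#..#.#.
..#.#..
##.#..#
..#..#.
##..#..
...#..#

...#..#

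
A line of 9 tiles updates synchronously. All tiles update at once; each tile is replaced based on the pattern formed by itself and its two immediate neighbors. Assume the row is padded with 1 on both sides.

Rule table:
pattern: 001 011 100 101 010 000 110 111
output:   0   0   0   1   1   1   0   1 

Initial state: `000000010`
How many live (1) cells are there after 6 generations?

011111011
101110101
010101110
111110101
111101110
111010101
count of 1: 6

6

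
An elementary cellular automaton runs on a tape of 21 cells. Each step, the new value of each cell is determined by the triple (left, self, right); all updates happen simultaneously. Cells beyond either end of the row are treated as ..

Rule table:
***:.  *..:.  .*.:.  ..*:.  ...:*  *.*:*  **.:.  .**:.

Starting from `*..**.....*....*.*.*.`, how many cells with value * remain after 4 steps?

10

step 1: ......***...**..*.*..
step 2: *****.....*......*..*
step 3: ......***...****.....
step 4: *****.....*......****
count of *: 10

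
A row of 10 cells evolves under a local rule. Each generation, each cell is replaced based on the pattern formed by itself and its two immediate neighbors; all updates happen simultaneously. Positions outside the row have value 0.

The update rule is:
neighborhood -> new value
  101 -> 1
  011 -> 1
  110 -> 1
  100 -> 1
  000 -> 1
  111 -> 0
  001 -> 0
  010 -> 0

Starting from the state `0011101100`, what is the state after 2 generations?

generation 1: 1010111111
generation 2: 0101100001

0101100001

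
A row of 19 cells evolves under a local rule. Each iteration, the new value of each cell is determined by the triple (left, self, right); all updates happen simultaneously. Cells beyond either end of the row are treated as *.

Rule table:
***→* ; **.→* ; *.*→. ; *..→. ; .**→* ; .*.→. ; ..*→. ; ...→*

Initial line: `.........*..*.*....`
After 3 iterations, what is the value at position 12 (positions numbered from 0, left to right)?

*

.*******........**.
.*******.******.**.
.*******.******.**.
position 12 holds *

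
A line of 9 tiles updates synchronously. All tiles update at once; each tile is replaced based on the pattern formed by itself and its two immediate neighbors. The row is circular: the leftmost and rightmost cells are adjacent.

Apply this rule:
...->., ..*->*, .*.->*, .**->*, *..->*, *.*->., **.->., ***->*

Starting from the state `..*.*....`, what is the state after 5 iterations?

***.****.

.**.**...
**..*.*..
*.***.***
..**..***
***.****.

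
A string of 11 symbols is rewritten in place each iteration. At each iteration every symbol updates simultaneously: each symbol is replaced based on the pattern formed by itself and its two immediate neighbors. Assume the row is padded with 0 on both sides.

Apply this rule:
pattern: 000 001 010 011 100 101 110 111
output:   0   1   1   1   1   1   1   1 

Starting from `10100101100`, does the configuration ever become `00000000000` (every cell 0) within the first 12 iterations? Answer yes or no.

11111111110
11111111111
11111111111  (fixed point — unchanged through iteration 12)
iteration 12 is 11111111111, still not uniform 0

no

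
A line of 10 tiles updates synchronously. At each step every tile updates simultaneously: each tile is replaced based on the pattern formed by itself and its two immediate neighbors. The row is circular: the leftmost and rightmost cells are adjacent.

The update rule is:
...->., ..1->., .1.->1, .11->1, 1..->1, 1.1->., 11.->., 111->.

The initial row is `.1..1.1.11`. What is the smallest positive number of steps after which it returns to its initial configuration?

2

.11.1.1.1.
.1..1.1.11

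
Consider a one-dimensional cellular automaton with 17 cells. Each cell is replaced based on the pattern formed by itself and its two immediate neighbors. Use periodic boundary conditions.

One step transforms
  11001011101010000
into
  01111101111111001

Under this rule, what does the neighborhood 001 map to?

At position 3 the neighborhood is 001; the next row has 1 there.

1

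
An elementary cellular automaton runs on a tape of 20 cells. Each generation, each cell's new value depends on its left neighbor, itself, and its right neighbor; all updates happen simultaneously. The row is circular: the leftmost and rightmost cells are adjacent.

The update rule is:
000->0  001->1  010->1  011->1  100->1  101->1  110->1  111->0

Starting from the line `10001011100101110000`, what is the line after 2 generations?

01110011100001111111

11011110111111011001
01110011100001111111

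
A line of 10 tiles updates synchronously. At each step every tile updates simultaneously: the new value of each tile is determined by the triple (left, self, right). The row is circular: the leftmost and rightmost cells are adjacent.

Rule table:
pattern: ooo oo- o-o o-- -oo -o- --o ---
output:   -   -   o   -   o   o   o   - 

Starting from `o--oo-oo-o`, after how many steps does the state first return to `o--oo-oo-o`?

step 1: --oo-oo-oo
step 2: -oo-oo-oo-
step 3: oo-oo-oo--
step 4: o-oo-oo--o
step 5: -oo-oo--oo
step 6: oo-oo--oo-
step 7: o-oo--oo-o
step 8: -oo--oo-oo
step 9: oo--oo-oo-
step 10: o--oo-oo-o

10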